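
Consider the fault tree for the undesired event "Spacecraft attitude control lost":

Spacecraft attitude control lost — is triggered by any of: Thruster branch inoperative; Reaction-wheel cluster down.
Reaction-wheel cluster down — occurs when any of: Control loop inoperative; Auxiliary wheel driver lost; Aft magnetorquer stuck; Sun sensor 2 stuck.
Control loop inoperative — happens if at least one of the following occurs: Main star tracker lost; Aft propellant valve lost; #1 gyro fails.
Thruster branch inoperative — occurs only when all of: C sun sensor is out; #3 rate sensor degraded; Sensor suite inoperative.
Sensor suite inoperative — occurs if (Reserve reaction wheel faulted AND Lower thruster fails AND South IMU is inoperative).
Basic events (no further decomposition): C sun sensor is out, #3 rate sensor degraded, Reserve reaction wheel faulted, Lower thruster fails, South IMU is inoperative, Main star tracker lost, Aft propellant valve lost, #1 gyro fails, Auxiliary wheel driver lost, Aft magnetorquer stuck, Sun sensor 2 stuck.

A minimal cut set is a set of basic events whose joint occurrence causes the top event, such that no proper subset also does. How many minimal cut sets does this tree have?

Sensor suite inoperative [AND]: one cut set from each child combined → 1 × 1 × 1 = 1 cut set(s).
Thruster branch inoperative [AND]: one cut set from each child combined → 1 × 1 × 1 = 1 cut set(s).
Control loop inoperative [OR]: union of children's cut sets → 3 cut set(s).
Reaction-wheel cluster down [OR]: union of children's cut sets → 6 cut set(s).
Spacecraft attitude control lost [OR]: union of children's cut sets → 7 cut set(s).
Minimal cut sets: {#3 rate sensor degraded, C sun sensor is out, Lower thruster fails, Reserve reaction wheel faulted, South IMU is inoperative}; {Main star tracker lost}; {Aft propellant valve lost}; {#1 gyro fails}; {Auxiliary wheel driver lost}; {Aft magnetorquer stuck}; {Sun sensor 2 stuck}.

7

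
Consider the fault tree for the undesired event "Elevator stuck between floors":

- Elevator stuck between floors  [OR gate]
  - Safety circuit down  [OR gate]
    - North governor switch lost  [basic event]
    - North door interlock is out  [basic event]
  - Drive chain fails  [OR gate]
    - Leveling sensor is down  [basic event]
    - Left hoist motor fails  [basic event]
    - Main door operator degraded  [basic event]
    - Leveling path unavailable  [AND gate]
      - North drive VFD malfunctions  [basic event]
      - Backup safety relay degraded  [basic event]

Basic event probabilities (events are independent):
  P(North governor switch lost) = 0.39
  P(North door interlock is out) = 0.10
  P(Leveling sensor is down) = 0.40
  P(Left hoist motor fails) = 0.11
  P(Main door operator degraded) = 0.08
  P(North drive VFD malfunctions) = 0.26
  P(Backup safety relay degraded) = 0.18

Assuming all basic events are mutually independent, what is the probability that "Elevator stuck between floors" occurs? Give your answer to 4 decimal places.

P(Safety circuit down) [OR] = 1 − (1−0.39) × (1−0.10) = 0.451000
P(Leveling path unavailable) [AND] = 0.26 × 0.18 = 0.046800
P(Drive chain fails) [OR] = 1 − (1−0.40) × (1−0.11) × (1−0.08) × (1−0.046800) = 0.531712
P(Elevator stuck between floors) [OR] = 1 − (1−0.451000) × (1−0.531712) = 0.742910
Rounded to 4 decimal places: P(Elevator stuck between floors) ≈ 0.7429.

0.7429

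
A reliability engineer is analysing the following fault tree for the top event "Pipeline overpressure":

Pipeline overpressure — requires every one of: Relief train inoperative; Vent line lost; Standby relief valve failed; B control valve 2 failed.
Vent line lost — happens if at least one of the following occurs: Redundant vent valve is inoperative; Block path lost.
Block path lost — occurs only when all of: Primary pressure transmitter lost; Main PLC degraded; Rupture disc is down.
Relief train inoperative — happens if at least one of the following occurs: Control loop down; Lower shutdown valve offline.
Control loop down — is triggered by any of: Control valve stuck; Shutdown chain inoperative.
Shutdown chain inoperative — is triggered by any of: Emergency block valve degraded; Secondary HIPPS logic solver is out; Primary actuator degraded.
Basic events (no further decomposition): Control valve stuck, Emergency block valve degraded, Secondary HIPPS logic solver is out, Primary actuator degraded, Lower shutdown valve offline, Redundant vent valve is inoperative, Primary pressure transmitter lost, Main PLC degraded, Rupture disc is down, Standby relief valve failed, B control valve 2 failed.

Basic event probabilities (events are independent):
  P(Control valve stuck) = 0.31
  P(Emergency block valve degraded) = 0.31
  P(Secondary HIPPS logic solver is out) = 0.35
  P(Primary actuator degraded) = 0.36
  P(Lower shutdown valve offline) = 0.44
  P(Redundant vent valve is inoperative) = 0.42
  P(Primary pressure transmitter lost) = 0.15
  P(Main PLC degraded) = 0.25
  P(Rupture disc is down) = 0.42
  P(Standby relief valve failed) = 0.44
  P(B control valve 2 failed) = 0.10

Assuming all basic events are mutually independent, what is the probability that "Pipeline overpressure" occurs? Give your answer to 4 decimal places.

0.0168

P(Shutdown chain inoperative) [OR] = 1 − (1−0.31) × (1−0.35) × (1−0.36) = 0.712960
P(Control loop down) [OR] = 1 − (1−0.31) × (1−0.712960) = 0.801942
P(Relief train inoperative) [OR] = 1 − (1−0.801942) × (1−0.44) = 0.889088
P(Block path lost) [AND] = 0.15 × 0.25 × 0.42 = 0.015750
P(Vent line lost) [OR] = 1 − (1−0.42) × (1−0.015750) = 0.429135
P(Pipeline overpressure) [AND] = 0.889088 × 0.429135 × 0.44 × 0.10 = 0.016788
Rounded to 4 decimal places: P(Pipeline overpressure) ≈ 0.0168.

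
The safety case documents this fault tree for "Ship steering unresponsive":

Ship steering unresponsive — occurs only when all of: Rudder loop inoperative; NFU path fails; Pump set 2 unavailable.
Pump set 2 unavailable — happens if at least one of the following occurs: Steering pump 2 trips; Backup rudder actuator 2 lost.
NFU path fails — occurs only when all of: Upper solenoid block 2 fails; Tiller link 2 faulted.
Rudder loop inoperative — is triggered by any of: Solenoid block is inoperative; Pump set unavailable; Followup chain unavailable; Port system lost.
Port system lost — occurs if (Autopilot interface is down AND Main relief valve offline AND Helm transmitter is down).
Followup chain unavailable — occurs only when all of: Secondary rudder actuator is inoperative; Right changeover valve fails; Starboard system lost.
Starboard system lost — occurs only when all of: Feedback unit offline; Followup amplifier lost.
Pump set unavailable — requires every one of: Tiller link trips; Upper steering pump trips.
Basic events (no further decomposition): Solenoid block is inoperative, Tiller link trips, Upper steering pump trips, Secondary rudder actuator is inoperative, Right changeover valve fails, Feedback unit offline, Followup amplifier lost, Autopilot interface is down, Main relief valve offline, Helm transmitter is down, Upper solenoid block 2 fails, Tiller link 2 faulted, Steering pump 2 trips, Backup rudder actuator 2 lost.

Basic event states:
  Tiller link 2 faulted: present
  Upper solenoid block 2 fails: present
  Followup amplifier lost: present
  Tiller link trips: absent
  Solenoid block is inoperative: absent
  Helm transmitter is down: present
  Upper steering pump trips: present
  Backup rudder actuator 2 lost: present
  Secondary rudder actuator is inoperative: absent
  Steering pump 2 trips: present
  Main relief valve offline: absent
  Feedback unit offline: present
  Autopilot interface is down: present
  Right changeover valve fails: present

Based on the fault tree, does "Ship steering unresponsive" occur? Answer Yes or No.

No

Pump set unavailable [AND]: Tiller link trips=not, Upper steering pump trips=occurs → not all inputs occur → does not occur.
Starboard system lost [AND]: Feedback unit offline=occurs, Followup amplifier lost=occurs → all inputs occur → occurs.
Followup chain unavailable [AND]: Secondary rudder actuator is inoperative=not, Right changeover valve fails=occurs, Starboard system lost=occurs → not all inputs occur → does not occur.
Port system lost [AND]: Autopilot interface is down=occurs, Main relief valve offline=not, Helm transmitter is down=occurs → not all inputs occur → does not occur.
Rudder loop inoperative [OR]: Solenoid block is inoperative=not, Pump set unavailable=not, Followup chain unavailable=not, Port system lost=not → no input occurs → does not occur.
NFU path fails [AND]: Upper solenoid block 2 fails=occurs, Tiller link 2 faulted=occurs → all inputs occur → occurs.
Pump set 2 unavailable [OR]: Steering pump 2 trips=occurs, Backup rudder actuator 2 lost=occurs → at least one input occurs → occurs.
Ship steering unresponsive [AND]: Rudder loop inoperative=not, NFU path fails=occurs, Pump set 2 unavailable=occurs → not all inputs occur → does not occur.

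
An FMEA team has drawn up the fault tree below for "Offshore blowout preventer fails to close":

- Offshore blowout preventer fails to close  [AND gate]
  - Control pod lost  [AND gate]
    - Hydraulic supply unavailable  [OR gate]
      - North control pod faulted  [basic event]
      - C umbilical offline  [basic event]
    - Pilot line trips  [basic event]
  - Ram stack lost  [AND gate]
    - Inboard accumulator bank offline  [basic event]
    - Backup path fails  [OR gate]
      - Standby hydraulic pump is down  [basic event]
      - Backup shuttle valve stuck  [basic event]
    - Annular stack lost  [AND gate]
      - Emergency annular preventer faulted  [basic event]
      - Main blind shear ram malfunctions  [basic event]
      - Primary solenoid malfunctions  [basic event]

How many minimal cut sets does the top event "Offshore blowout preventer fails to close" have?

Hydraulic supply unavailable [OR]: union of children's cut sets → 2 cut set(s).
Control pod lost [AND]: one cut set from each child combined → 2 × 1 = 2 cut set(s).
Backup path fails [OR]: union of children's cut sets → 2 cut set(s).
Annular stack lost [AND]: one cut set from each child combined → 1 × 1 × 1 = 1 cut set(s).
Ram stack lost [AND]: one cut set from each child combined → 1 × 2 × 1 = 2 cut set(s).
Offshore blowout preventer fails to close [AND]: one cut set from each child combined → 2 × 2 = 4 cut set(s).
Minimal cut sets: {Emergency annular preventer faulted, Inboard accumulator bank offline, Main blind shear ram malfunctions, North control pod faulted, Pilot line trips, Primary solenoid malfunctions, Standby hydraulic pump is down}; {Backup shuttle valve stuck, Emergency annular preventer faulted, Inboard accumulator bank offline, Main blind shear ram malfunctions, North control pod faulted, Pilot line trips, Primary solenoid malfunctions}; {C umbilical offline, Emergency annular preventer faulted, Inboard accumulator bank offline, Main blind shear ram malfunctions, Pilot line trips, Primary solenoid malfunctions, Standby hydraulic pump is down}; {Backup shuttle valve stuck, C umbilical offline, Emergency annular preventer faulted, Inboard accumulator bank offline, Main blind shear ram malfunctions, Pilot line trips, Primary solenoid malfunctions}.

4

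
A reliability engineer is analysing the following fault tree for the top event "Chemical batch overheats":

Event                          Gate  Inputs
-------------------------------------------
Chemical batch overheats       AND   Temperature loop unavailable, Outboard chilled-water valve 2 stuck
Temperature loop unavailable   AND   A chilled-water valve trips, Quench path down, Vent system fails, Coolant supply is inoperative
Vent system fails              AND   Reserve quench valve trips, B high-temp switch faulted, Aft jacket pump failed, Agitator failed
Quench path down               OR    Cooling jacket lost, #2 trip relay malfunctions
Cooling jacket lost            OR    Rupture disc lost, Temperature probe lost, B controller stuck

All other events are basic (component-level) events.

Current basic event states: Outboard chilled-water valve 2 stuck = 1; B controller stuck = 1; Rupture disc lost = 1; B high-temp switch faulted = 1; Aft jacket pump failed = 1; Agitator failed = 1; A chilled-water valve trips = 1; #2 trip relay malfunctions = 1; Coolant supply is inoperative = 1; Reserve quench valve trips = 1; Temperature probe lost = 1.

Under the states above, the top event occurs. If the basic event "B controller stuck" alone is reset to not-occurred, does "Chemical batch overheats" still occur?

Yes

Counterfactual: set "B controller stuck" to not occurred.
Cooling jacket lost [OR]: Rupture disc lost=occurs, Temperature probe lost=occurs, B controller stuck=not → at least one input occurs → occurs.
Quench path down [OR]: Cooling jacket lost=occurs, #2 trip relay malfunctions=occurs → at least one input occurs → occurs.
Vent system fails [AND]: Reserve quench valve trips=occurs, B high-temp switch faulted=occurs, Aft jacket pump failed=occurs, Agitator failed=occurs → all inputs occur → occurs.
Temperature loop unavailable [AND]: A chilled-water valve trips=occurs, Quench path down=occurs, Vent system fails=occurs, Coolant supply is inoperative=occurs → all inputs occur → occurs.
Chemical batch overheats [AND]: Temperature loop unavailable=occurs, Outboard chilled-water valve 2 stuck=occurs → all inputs occur → occurs.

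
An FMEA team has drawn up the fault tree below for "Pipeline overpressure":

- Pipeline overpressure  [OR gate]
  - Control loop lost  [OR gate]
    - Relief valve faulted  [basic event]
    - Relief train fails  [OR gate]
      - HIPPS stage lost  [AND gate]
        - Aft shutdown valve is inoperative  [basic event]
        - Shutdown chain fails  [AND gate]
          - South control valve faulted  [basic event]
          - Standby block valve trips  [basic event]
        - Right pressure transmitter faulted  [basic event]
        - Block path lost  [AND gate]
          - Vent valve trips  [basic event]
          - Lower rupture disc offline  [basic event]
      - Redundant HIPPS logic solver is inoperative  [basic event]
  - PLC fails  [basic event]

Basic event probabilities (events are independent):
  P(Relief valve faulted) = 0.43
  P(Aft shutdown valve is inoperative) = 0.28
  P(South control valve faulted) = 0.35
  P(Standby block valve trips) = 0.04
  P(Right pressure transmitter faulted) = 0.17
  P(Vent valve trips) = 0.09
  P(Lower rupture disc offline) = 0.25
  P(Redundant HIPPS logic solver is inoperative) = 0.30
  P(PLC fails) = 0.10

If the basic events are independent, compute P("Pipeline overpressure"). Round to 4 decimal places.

0.6409

P(Shutdown chain fails) [AND] = 0.35 × 0.04 = 0.014000
P(Block path lost) [AND] = 0.09 × 0.25 = 0.022500
P(HIPPS stage lost) [AND] = 0.28 × 0.014000 × 0.17 × 0.022500 = 0.000015
P(Relief train fails) [OR] = 1 − (1−0.000015) × (1−0.30) = 0.300011
P(Control loop lost) [OR] = 1 − (1−0.43) × (1−0.300011) = 0.601006
P(Pipeline overpressure) [OR] = 1 − (1−0.601006) × (1−0.10) = 0.640905
Rounded to 4 decimal places: P(Pipeline overpressure) ≈ 0.6409.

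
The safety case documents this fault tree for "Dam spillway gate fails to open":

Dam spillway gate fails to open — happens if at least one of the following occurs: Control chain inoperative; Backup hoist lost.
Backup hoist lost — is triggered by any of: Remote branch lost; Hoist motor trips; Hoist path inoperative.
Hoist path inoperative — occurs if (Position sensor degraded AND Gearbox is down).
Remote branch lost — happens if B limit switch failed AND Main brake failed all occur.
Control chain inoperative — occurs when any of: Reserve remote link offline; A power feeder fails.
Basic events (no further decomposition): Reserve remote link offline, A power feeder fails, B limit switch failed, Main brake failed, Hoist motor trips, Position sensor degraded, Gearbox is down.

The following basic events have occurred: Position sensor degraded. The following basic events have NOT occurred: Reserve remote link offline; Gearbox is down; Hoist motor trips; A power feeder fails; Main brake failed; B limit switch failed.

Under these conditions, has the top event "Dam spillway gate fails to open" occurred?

Control chain inoperative [OR]: Reserve remote link offline=not, A power feeder fails=not → no input occurs → does not occur.
Remote branch lost [AND]: B limit switch failed=not, Main brake failed=not → not all inputs occur → does not occur.
Hoist path inoperative [AND]: Position sensor degraded=occurs, Gearbox is down=not → not all inputs occur → does not occur.
Backup hoist lost [OR]: Remote branch lost=not, Hoist motor trips=not, Hoist path inoperative=not → no input occurs → does not occur.
Dam spillway gate fails to open [OR]: Control chain inoperative=not, Backup hoist lost=not → no input occurs → does not occur.

No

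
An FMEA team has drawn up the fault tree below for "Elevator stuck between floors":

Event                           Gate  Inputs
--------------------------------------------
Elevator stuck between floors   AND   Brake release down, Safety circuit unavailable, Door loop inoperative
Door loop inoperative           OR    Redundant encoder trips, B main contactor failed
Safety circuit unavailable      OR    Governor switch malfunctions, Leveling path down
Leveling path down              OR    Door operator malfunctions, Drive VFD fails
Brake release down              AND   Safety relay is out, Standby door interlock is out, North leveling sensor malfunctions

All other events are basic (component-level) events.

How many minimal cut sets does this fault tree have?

6

Brake release down [AND]: one cut set from each child combined → 1 × 1 × 1 = 1 cut set(s).
Leveling path down [OR]: union of children's cut sets → 2 cut set(s).
Safety circuit unavailable [OR]: union of children's cut sets → 3 cut set(s).
Door loop inoperative [OR]: union of children's cut sets → 2 cut set(s).
Elevator stuck between floors [AND]: one cut set from each child combined → 1 × 3 × 2 = 6 cut set(s).
Minimal cut sets: {Governor switch malfunctions, North leveling sensor malfunctions, Redundant encoder trips, Safety relay is out, Standby door interlock is out}; {B main contactor failed, Governor switch malfunctions, North leveling sensor malfunctions, Safety relay is out, Standby door interlock is out}; {Door operator malfunctions, North leveling sensor malfunctions, Redundant encoder trips, Safety relay is out, Standby door interlock is out}; {B main contactor failed, Door operator malfunctions, North leveling sensor malfunctions, Safety relay is out, Standby door interlock is out}; {Drive VFD fails, North leveling sensor malfunctions, Redundant encoder trips, Safety relay is out, Standby door interlock is out}; {B main contactor failed, Drive VFD fails, North leveling sensor malfunctions, Safety relay is out, Standby door interlock is out}.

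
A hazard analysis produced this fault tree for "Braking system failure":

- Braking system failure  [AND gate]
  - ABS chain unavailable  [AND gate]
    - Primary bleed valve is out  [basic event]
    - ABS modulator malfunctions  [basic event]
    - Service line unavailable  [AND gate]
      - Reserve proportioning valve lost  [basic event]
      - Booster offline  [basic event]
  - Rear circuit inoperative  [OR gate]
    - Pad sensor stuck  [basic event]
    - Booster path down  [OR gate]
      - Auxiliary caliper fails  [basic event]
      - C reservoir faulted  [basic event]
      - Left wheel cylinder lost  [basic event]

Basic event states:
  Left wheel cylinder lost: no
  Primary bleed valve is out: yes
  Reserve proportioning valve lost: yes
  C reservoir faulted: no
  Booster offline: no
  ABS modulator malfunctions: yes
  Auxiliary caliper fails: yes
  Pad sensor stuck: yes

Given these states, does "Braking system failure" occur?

No

Service line unavailable [AND]: Reserve proportioning valve lost=occurs, Booster offline=not → not all inputs occur → does not occur.
ABS chain unavailable [AND]: Primary bleed valve is out=occurs, ABS modulator malfunctions=occurs, Service line unavailable=not → not all inputs occur → does not occur.
Booster path down [OR]: Auxiliary caliper fails=occurs, C reservoir faulted=not, Left wheel cylinder lost=not → at least one input occurs → occurs.
Rear circuit inoperative [OR]: Pad sensor stuck=occurs, Booster path down=occurs → at least one input occurs → occurs.
Braking system failure [AND]: ABS chain unavailable=not, Rear circuit inoperative=occurs → not all inputs occur → does not occur.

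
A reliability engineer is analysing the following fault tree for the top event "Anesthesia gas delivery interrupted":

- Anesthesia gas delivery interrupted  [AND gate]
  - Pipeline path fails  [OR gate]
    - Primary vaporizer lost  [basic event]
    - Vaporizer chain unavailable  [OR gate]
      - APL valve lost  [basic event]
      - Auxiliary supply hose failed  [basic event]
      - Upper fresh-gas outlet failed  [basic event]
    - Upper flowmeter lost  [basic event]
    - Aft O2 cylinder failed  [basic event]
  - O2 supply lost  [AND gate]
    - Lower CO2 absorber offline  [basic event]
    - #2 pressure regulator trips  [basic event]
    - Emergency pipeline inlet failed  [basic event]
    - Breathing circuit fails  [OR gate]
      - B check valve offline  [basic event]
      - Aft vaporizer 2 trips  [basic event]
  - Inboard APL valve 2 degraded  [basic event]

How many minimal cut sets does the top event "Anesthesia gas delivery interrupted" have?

12

Vaporizer chain unavailable [OR]: union of children's cut sets → 3 cut set(s).
Pipeline path fails [OR]: union of children's cut sets → 6 cut set(s).
Breathing circuit fails [OR]: union of children's cut sets → 2 cut set(s).
O2 supply lost [AND]: one cut set from each child combined → 1 × 1 × 1 × 2 = 2 cut set(s).
Anesthesia gas delivery interrupted [AND]: one cut set from each child combined → 6 × 2 × 1 = 12 cut set(s).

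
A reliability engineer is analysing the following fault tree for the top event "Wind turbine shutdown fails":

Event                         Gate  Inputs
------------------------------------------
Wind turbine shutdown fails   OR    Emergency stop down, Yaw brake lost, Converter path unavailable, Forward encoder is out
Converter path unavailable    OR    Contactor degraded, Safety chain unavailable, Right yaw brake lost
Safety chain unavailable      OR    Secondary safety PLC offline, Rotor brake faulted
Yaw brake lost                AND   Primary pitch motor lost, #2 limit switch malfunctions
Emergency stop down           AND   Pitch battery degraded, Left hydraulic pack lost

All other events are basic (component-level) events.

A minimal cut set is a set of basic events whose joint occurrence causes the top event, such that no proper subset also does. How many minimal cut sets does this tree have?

7

Emergency stop down [AND]: one cut set from each child combined → 1 × 1 = 1 cut set(s).
Yaw brake lost [AND]: one cut set from each child combined → 1 × 1 = 1 cut set(s).
Safety chain unavailable [OR]: union of children's cut sets → 2 cut set(s).
Converter path unavailable [OR]: union of children's cut sets → 4 cut set(s).
Wind turbine shutdown fails [OR]: union of children's cut sets → 7 cut set(s).
Minimal cut sets: {Left hydraulic pack lost, Pitch battery degraded}; {#2 limit switch malfunctions, Primary pitch motor lost}; {Contactor degraded}; {Secondary safety PLC offline}; {Rotor brake faulted}; {Right yaw brake lost}; {Forward encoder is out}.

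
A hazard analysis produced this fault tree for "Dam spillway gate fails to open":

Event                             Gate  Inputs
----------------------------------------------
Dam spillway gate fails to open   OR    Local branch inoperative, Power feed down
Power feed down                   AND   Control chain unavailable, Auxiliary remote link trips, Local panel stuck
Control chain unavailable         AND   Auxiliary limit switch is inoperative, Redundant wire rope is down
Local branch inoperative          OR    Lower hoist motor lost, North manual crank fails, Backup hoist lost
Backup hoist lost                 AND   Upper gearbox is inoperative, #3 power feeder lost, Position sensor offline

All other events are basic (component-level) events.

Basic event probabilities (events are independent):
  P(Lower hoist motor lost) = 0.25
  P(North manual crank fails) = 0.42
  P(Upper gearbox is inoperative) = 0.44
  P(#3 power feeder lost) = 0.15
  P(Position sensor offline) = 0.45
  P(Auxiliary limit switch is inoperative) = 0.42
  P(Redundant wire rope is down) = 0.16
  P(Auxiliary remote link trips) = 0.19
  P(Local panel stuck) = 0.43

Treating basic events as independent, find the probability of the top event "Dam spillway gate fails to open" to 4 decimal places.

P(Backup hoist lost) [AND] = 0.44 × 0.15 × 0.45 = 0.029700
P(Local branch inoperative) [OR] = 1 − (1−0.25) × (1−0.42) × (1−0.029700) = 0.577920
P(Control chain unavailable) [AND] = 0.42 × 0.16 = 0.067200
P(Power feed down) [AND] = 0.067200 × 0.19 × 0.43 = 0.005490
P(Dam spillway gate fails to open) [OR] = 1 − (1−0.577920) × (1−0.005490) = 0.580237
Rounded to 4 decimal places: P(Dam spillway gate fails to open) ≈ 0.5802.

0.5802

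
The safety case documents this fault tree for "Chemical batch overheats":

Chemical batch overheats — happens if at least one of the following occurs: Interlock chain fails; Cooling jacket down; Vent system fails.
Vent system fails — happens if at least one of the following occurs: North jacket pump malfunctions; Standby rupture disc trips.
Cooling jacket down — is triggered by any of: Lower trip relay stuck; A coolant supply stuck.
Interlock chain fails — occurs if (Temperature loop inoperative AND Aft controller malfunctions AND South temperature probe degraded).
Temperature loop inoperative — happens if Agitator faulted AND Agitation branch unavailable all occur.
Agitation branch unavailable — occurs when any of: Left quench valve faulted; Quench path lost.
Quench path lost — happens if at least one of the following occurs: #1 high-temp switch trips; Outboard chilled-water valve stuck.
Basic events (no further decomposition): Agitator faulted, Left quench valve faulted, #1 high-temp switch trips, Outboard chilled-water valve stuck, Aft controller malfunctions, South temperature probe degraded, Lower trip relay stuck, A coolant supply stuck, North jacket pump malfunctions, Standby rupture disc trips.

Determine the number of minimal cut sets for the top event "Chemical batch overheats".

7

Quench path lost [OR]: union of children's cut sets → 2 cut set(s).
Agitation branch unavailable [OR]: union of children's cut sets → 3 cut set(s).
Temperature loop inoperative [AND]: one cut set from each child combined → 1 × 3 = 3 cut set(s).
Interlock chain fails [AND]: one cut set from each child combined → 3 × 1 × 1 = 3 cut set(s).
Cooling jacket down [OR]: union of children's cut sets → 2 cut set(s).
Vent system fails [OR]: union of children's cut sets → 2 cut set(s).
Chemical batch overheats [OR]: union of children's cut sets → 7 cut set(s).
Minimal cut sets: {Aft controller malfunctions, Agitator faulted, Left quench valve faulted, South temperature probe degraded}; {#1 high-temp switch trips, Aft controller malfunctions, Agitator faulted, South temperature probe degraded}; {Aft controller malfunctions, Agitator faulted, Outboard chilled-water valve stuck, South temperature probe degraded}; {Lower trip relay stuck}; {A coolant supply stuck}; {North jacket pump malfunctions}; {Standby rupture disc trips}.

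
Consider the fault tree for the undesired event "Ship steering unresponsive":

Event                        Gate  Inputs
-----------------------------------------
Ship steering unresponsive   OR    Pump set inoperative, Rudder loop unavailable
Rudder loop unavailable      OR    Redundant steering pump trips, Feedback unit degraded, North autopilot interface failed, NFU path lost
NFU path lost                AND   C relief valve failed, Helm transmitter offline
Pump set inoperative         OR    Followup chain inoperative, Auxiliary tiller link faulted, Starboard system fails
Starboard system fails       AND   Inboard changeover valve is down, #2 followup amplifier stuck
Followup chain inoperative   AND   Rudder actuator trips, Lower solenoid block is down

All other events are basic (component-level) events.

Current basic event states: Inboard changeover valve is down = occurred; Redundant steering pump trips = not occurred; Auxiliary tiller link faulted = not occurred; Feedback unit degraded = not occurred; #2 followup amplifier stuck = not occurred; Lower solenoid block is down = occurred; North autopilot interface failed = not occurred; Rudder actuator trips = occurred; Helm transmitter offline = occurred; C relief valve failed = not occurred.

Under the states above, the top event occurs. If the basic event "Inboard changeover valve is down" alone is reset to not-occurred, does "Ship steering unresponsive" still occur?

Counterfactual: set "Inboard changeover valve is down" to not occurred.
Followup chain inoperative [AND]: Rudder actuator trips=occurs, Lower solenoid block is down=occurs → all inputs occur → occurs.
Starboard system fails [AND]: Inboard changeover valve is down=not, #2 followup amplifier stuck=not → not all inputs occur → does not occur.
Pump set inoperative [OR]: Followup chain inoperative=occurs, Auxiliary tiller link faulted=not, Starboard system fails=not → at least one input occurs → occurs.
NFU path lost [AND]: C relief valve failed=not, Helm transmitter offline=occurs → not all inputs occur → does not occur.
Rudder loop unavailable [OR]: Redundant steering pump trips=not, Feedback unit degraded=not, North autopilot interface failed=not, NFU path lost=not → no input occurs → does not occur.
Ship steering unresponsive [OR]: Pump set inoperative=occurs, Rudder loop unavailable=not → at least one input occurs → occurs.

Yes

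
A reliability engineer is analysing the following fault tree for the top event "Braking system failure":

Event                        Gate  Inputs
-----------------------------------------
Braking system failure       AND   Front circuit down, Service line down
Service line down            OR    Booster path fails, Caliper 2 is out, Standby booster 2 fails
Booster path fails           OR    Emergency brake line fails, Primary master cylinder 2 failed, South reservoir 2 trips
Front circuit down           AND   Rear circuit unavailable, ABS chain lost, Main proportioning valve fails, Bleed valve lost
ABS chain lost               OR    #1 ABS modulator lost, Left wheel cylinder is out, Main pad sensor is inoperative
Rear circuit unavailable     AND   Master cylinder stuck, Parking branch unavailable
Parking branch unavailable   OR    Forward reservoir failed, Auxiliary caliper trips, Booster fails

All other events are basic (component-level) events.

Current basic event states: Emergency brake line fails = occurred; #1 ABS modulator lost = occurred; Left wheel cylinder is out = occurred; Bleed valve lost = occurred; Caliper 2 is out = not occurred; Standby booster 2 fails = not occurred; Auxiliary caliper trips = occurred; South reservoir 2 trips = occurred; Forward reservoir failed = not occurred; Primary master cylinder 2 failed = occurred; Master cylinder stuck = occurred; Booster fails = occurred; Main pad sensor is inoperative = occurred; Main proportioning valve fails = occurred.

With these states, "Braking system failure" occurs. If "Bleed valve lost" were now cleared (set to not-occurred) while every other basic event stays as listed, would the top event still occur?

No

Counterfactual: set "Bleed valve lost" to not occurred.
Parking branch unavailable [OR]: Forward reservoir failed=not, Auxiliary caliper trips=occurs, Booster fails=occurs → at least one input occurs → occurs.
Rear circuit unavailable [AND]: Master cylinder stuck=occurs, Parking branch unavailable=occurs → all inputs occur → occurs.
ABS chain lost [OR]: #1 ABS modulator lost=occurs, Left wheel cylinder is out=occurs, Main pad sensor is inoperative=occurs → at least one input occurs → occurs.
Front circuit down [AND]: Rear circuit unavailable=occurs, ABS chain lost=occurs, Main proportioning valve fails=occurs, Bleed valve lost=not → not all inputs occur → does not occur.
Booster path fails [OR]: Emergency brake line fails=occurs, Primary master cylinder 2 failed=occurs, South reservoir 2 trips=occurs → at least one input occurs → occurs.
Service line down [OR]: Booster path fails=occurs, Caliper 2 is out=not, Standby booster 2 fails=not → at least one input occurs → occurs.
Braking system failure [AND]: Front circuit down=not, Service line down=occurs → not all inputs occur → does not occur.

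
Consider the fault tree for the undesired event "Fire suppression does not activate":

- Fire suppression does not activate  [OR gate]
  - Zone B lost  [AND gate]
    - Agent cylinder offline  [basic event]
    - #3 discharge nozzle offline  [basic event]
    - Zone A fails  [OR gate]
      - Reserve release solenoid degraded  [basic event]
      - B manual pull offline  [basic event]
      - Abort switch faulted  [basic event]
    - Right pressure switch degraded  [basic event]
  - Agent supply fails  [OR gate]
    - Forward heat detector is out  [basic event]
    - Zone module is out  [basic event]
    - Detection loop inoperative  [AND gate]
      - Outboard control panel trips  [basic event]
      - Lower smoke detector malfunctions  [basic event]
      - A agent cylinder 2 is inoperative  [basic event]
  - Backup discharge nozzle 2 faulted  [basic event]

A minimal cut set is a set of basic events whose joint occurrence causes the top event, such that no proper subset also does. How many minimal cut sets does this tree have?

7

Zone A fails [OR]: union of children's cut sets → 3 cut set(s).
Zone B lost [AND]: one cut set from each child combined → 1 × 1 × 3 × 1 = 3 cut set(s).
Detection loop inoperative [AND]: one cut set from each child combined → 1 × 1 × 1 = 1 cut set(s).
Agent supply fails [OR]: union of children's cut sets → 3 cut set(s).
Fire suppression does not activate [OR]: union of children's cut sets → 7 cut set(s).
Minimal cut sets: {#3 discharge nozzle offline, Agent cylinder offline, Reserve release solenoid degraded, Right pressure switch degraded}; {#3 discharge nozzle offline, Agent cylinder offline, B manual pull offline, Right pressure switch degraded}; {#3 discharge nozzle offline, Abort switch faulted, Agent cylinder offline, Right pressure switch degraded}; {Forward heat detector is out}; {Zone module is out}; {A agent cylinder 2 is inoperative, Lower smoke detector malfunctions, Outboard control panel trips}; {Backup discharge nozzle 2 faulted}.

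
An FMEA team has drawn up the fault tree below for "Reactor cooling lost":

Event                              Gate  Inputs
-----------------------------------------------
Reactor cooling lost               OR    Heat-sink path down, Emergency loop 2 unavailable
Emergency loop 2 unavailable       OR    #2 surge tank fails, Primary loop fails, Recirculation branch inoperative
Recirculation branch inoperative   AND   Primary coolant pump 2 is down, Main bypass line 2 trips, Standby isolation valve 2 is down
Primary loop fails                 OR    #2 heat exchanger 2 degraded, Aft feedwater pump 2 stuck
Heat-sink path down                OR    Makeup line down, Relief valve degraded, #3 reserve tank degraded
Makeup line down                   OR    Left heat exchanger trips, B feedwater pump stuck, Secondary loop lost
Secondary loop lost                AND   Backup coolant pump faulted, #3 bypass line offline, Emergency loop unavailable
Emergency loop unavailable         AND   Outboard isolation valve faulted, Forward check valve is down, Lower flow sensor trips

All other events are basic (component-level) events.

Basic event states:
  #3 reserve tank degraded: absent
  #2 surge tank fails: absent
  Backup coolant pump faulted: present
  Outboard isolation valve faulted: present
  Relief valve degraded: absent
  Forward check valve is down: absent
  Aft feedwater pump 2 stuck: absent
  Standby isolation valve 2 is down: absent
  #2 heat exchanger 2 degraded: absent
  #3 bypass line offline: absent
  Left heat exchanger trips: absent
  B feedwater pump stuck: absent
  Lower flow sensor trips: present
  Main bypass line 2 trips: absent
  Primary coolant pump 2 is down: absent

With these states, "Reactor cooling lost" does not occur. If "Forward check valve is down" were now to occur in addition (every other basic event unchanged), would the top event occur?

Counterfactual: set "Forward check valve is down" to occurred.
Emergency loop unavailable [AND]: Outboard isolation valve faulted=occurs, Forward check valve is down=occurs, Lower flow sensor trips=occurs → all inputs occur → occurs.
Secondary loop lost [AND]: Backup coolant pump faulted=occurs, #3 bypass line offline=not, Emergency loop unavailable=occurs → not all inputs occur → does not occur.
Makeup line down [OR]: Left heat exchanger trips=not, B feedwater pump stuck=not, Secondary loop lost=not → no input occurs → does not occur.
Heat-sink path down [OR]: Makeup line down=not, Relief valve degraded=not, #3 reserve tank degraded=not → no input occurs → does not occur.
Primary loop fails [OR]: #2 heat exchanger 2 degraded=not, Aft feedwater pump 2 stuck=not → no input occurs → does not occur.
Recirculation branch inoperative [AND]: Primary coolant pump 2 is down=not, Main bypass line 2 trips=not, Standby isolation valve 2 is down=not → not all inputs occur → does not occur.
Emergency loop 2 unavailable [OR]: #2 surge tank fails=not, Primary loop fails=not, Recirculation branch inoperative=not → no input occurs → does not occur.
Reactor cooling lost [OR]: Heat-sink path down=not, Emergency loop 2 unavailable=not → no input occurs → does not occur.

No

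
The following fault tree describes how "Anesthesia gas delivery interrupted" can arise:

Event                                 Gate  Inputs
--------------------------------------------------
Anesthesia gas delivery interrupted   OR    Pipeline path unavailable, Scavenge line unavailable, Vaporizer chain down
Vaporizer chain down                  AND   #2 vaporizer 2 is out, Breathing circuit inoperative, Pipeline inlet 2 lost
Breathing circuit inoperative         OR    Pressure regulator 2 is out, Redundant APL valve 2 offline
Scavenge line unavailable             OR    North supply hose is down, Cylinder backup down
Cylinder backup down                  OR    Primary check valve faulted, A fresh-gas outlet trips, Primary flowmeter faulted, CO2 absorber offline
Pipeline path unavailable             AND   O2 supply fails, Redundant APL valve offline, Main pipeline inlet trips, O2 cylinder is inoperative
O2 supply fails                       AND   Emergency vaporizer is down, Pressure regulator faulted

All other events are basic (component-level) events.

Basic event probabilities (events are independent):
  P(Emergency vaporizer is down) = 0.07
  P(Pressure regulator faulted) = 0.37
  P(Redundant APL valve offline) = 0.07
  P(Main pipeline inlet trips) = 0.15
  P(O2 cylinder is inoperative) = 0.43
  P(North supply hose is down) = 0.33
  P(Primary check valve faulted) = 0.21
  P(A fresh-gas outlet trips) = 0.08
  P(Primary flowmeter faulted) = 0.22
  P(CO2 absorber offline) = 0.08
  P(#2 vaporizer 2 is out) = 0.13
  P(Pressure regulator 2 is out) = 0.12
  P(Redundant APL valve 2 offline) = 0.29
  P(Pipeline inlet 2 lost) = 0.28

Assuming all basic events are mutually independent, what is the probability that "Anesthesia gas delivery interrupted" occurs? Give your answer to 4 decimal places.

P(O2 supply fails) [AND] = 0.07 × 0.37 = 0.025900
P(Pipeline path unavailable) [AND] = 0.025900 × 0.07 × 0.15 × 0.43 = 0.000117
P(Cylinder backup down) [OR] = 1 − (1−0.21) × (1−0.08) × (1−0.22) × (1−0.08) = 0.478448
P(Scavenge line unavailable) [OR] = 1 − (1−0.33) × (1−0.478448) = 0.650560
P(Breathing circuit inoperative) [OR] = 1 − (1−0.12) × (1−0.29) = 0.375200
P(Vaporizer chain down) [AND] = 0.13 × 0.375200 × 0.28 = 0.013657
P(Anesthesia gas delivery interrupted) [OR] = 1 − (1−0.000117) × (1−0.650560) × (1−0.013657) = 0.655373
Rounded to 4 decimal places: P(Anesthesia gas delivery interrupted) ≈ 0.6554.

0.6554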